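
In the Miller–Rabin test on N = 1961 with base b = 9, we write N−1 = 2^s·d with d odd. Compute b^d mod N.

1961 − 1 = 1960 = 2^3 · 245, so d = 245.
9^1 ≡ 9 (mod 1961)
9^2 ≡ 9^2 = 81 ≡ 81 (mod 1961)
9^4 ≡ 81^2 = 6561 ≡ 678 (mod 1961)
9^8 ≡ 678^2 = 459684 ≡ 810 (mod 1961)
9^16 ≡ 810^2 = 656100 ≡ 1126 (mod 1961)
9^32 ≡ 1126^2 = 1267876 ≡ 1070 (mod 1961)
9^64 ≡ 1070^2 = 1144900 ≡ 1637 (mod 1961)
9^128 ≡ 1637^2 = 2679769 ≡ 1043 (mod 1961)
245 = 128 + 64 + 32 + 16 + 4 + 1 in binary powers of 2.
So 9^245 ≡ 1043 · 1637 · 1070 · 1126 · 678 · 9 ≡ 229 (mod 1961).
Squaring chain: 229 → 1455 → 1106; never reaches −1, so base 9 is a Miller–Rabin witness that 1961 is composite.

229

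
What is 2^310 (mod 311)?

2^1 ≡ 2 (mod 311)
2^2 ≡ 2^2 = 4 ≡ 4 (mod 311)
2^4 ≡ 4^2 = 16 ≡ 16 (mod 311)
2^8 ≡ 16^2 = 256 ≡ 256 (mod 311)
2^16 ≡ 256^2 = 65536 ≡ 226 (mod 311)
2^32 ≡ 226^2 = 51076 ≡ 72 (mod 311)
2^64 ≡ 72^2 = 5184 ≡ 208 (mod 311)
2^128 ≡ 208^2 = 43264 ≡ 35 (mod 311)
2^256 ≡ 35^2 = 1225 ≡ 292 (mod 311)
310 = 256 + 32 + 16 + 4 + 2 in binary powers of 2.
So 2^310 ≡ 292 · 72 · 226 · 16 · 4 ≡ 1 (mod 311).
Since the result is 1, base 2 gives no evidence that 311 is composite.

1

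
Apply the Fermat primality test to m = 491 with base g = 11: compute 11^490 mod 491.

11^1 ≡ 11 (mod 491)
11^2 ≡ 11^2 = 121 ≡ 121 (mod 491)
11^4 ≡ 121^2 = 14641 ≡ 402 (mod 491)
11^8 ≡ 402^2 = 161604 ≡ 65 (mod 491)
11^16 ≡ 65^2 = 4225 ≡ 297 (mod 491)
11^32 ≡ 297^2 = 88209 ≡ 320 (mod 491)
11^64 ≡ 320^2 = 102400 ≡ 272 (mod 491)
11^128 ≡ 272^2 = 73984 ≡ 334 (mod 491)
11^256 ≡ 334^2 = 111556 ≡ 99 (mod 491)
490 = 256 + 128 + 64 + 32 + 8 + 2 in binary powers of 2.
So 11^490 ≡ 99 · 334 · 272 · 320 · 65 · 121 ≡ 1 (mod 491).
Since the result is 1, base 11 gives no evidence that 491 is composite.

1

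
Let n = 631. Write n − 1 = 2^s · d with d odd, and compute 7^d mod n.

631 − 1 = 630 = 2^1 · 315, so d = 315.
7^1 ≡ 7 (mod 631)
7^2 ≡ 7^2 = 49 ≡ 49 (mod 631)
7^4 ≡ 49^2 = 2401 ≡ 508 (mod 631)
7^8 ≡ 508^2 = 258064 ≡ 616 (mod 631)
7^16 ≡ 616^2 = 379456 ≡ 225 (mod 631)
7^32 ≡ 225^2 = 50625 ≡ 145 (mod 631)
7^64 ≡ 145^2 = 21025 ≡ 202 (mod 631)
7^128 ≡ 202^2 = 40804 ≡ 420 (mod 631)
7^256 ≡ 420^2 = 176400 ≡ 351 (mod 631)
315 = 256 + 32 + 16 + 8 + 2 + 1 in binary powers of 2.
So 7^315 ≡ 351 · 145 · 225 · 616 · 49 · 7 ≡ 630 (mod 631).
Since 7^d ≡ 630 (mod 631), base 7 does not prove 631 composite.

630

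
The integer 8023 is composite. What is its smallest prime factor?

8023 is odd.
Digit sum 13, not divisible by 3.
Ends in 3: not divisible by 5.
7: 8023 = 7·1146 + 1
11: 8023 = 11·729 + 4
13: 8023 = 13·617 + 2
17: 8023 = 17·471 + 16
19: 8023 = 19·422 + 5
23: 8023 = 23·348 + 19
29: 8023 = 29·276 + 19
31: 8023 = 31·258 + 25
37: 8023 = 37·216 + 31
41: 8023 = 41·195 + 28
43: 8023 = 43·186 + 25
47: 8023 = 47·170 + 33
53: 8023 = 53·151 + 20
59: 8023 = 59·135 + 58
61: 8023 = 61·131 + 32
67: 8023 = 67·119 + 50
71: 8023 = 71·113

71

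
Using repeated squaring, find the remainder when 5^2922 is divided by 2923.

5^1 ≡ 5 (mod 2923)
5^2 ≡ 5^2 = 25 ≡ 25 (mod 2923)
5^4 ≡ 25^2 = 625 ≡ 625 (mod 2923)
5^8 ≡ 625^2 = 390625 ≡ 1866 (mod 2923)
5^16 ≡ 1866^2 = 3481956 ≡ 663 (mod 2923)
5^32 ≡ 663^2 = 439569 ≡ 1119 (mod 2923)
5^64 ≡ 1119^2 = 1252161 ≡ 1117 (mod 2923)
5^128 ≡ 1117^2 = 1247689 ≡ 2491 (mod 2923)
5^256 ≡ 2491^2 = 6205081 ≡ 2475 (mod 2923)
5^512 ≡ 2475^2 = 6125625 ≡ 1940 (mod 2923)
5^1024 ≡ 1940^2 = 3763600 ≡ 1699 (mod 2923)
5^2048 ≡ 1699^2 = 2886601 ≡ 1600 (mod 2923)
2922 = 2048 + 512 + 256 + 64 + 32 + 8 + 2 in binary powers of 2.
So 5^2922 ≡ 1600 · 1940 · 2475 · 1117 · 1119 · 1866 · 25 ≡ 936 (mod 2923).
Since 936 ≠ 1, base 5 is a Fermat witness: 2923 is composite.

936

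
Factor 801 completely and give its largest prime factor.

801 = 3 · 267
267 = 3 · 89
89 is prime.
So 801 = 3^2 · 89; the largest prime factor is 89.

89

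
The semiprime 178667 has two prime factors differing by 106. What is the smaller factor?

373

Since p = q + 106, we have 178667 = q(q + 106), so q² + 106q − 178667 = 0.
Discriminant: 106² + 4·178667 = 11236 + 714668 = 725904; √725904 = 852.
q = (−106 + 852)/2 = 373, and p = q + 106 = 479.
Check: 373 · 479 = 178667.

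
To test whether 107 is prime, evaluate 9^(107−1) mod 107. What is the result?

1

9^1 ≡ 9 (mod 107)
9^2 ≡ 9^2 = 81 ≡ 81 (mod 107)
9^4 ≡ 81^2 = 6561 ≡ 34 (mod 107)
9^8 ≡ 34^2 = 1156 ≡ 86 (mod 107)
9^16 ≡ 86^2 = 7396 ≡ 13 (mod 107)
9^32 ≡ 13^2 = 169 ≡ 62 (mod 107)
9^64 ≡ 62^2 = 3844 ≡ 99 (mod 107)
106 = 64 + 32 + 8 + 2 in binary powers of 2.
So 9^106 ≡ 99 · 62 · 86 · 81 ≡ 1 (mod 107).
Since the result is 1, base 9 gives no evidence that 107 is composite.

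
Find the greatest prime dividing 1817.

79

1817 = 23 · 79
79 is prime.
So 1817 = 23 · 79; the largest prime factor is 79.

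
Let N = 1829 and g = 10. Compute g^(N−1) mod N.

10^1 ≡ 10 (mod 1829)
10^2 ≡ 10^2 = 100 ≡ 100 (mod 1829)
10^4 ≡ 100^2 = 10000 ≡ 855 (mod 1829)
10^8 ≡ 855^2 = 731025 ≡ 1254 (mod 1829)
10^16 ≡ 1254^2 = 1572516 ≡ 1405 (mod 1829)
10^32 ≡ 1405^2 = 1974025 ≡ 534 (mod 1829)
10^64 ≡ 534^2 = 285156 ≡ 1661 (mod 1829)
10^128 ≡ 1661^2 = 2758921 ≡ 789 (mod 1829)
10^256 ≡ 789^2 = 622521 ≡ 661 (mod 1829)
10^512 ≡ 661^2 = 436921 ≡ 1619 (mod 1829)
10^1024 ≡ 1619^2 = 2621161 ≡ 204 (mod 1829)
1828 = 1024 + 512 + 256 + 32 + 4 in binary powers of 2.
So 10^1828 ≡ 204 · 1619 · 661 · 534 · 855 ≡ 226 (mod 1829).
Since 226 ≠ 1, base 10 is a Fermat witness: 1829 is composite.

226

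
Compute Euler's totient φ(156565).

123840

Factor: 156565 = 5 · 173 · 181.
φ(156565) = (5−1) · (173−1) · (181−1) = 4 · 172 · 180 = 123840.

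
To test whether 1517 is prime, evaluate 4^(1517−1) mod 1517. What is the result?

4^1 ≡ 4 (mod 1517)
4^2 ≡ 4^2 = 16 ≡ 16 (mod 1517)
4^4 ≡ 16^2 = 256 ≡ 256 (mod 1517)
4^8 ≡ 256^2 = 65536 ≡ 305 (mod 1517)
4^16 ≡ 305^2 = 93025 ≡ 488 (mod 1517)
4^32 ≡ 488^2 = 238144 ≡ 1492 (mod 1517)
4^64 ≡ 1492^2 = 2226064 ≡ 625 (mod 1517)
4^128 ≡ 625^2 = 390625 ≡ 756 (mod 1517)
4^256 ≡ 756^2 = 571536 ≡ 1144 (mod 1517)
4^512 ≡ 1144^2 = 1308736 ≡ 1082 (mod 1517)
4^1024 ≡ 1082^2 = 1170724 ≡ 1117 (mod 1517)
1516 = 1024 + 256 + 128 + 64 + 32 + 8 + 4 in binary powers of 2.
So 4^1516 ≡ 1117 · 1144 · 756 · 625 · 1492 · 305 · 256 ≡ 1144 (mod 1517).
Since 1144 ≠ 1, base 4 is a Fermat witness: 1517 is composite.

1144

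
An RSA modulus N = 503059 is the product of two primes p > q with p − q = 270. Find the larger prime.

857

Since p = q + 270, we have 503059 = q(q + 270), so q² + 270q − 503059 = 0.
Discriminant: 270² + 4·503059 = 72900 + 2012236 = 2085136; √2085136 = 1444.
q = (−270 + 1444)/2 = 587, and p = q + 270 = 857.
Check: 587 · 857 = 503059.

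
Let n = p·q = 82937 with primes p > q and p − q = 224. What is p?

Since p = q + 224, we have 82937 = q(q + 224), so q² + 224q − 82937 = 0.
Discriminant: 224² + 4·82937 = 50176 + 331748 = 381924; √381924 = 618.
q = (−224 + 618)/2 = 197, and p = q + 224 = 421.
Check: 197 · 421 = 82937.

421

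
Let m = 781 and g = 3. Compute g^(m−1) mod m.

3^1 ≡ 3 (mod 781)
3^2 ≡ 3^2 = 9 ≡ 9 (mod 781)
3^4 ≡ 9^2 = 81 ≡ 81 (mod 781)
3^8 ≡ 81^2 = 6561 ≡ 313 (mod 781)
3^16 ≡ 313^2 = 97969 ≡ 344 (mod 781)
3^32 ≡ 344^2 = 118336 ≡ 405 (mod 781)
3^64 ≡ 405^2 = 164025 ≡ 15 (mod 781)
3^128 ≡ 15^2 = 225 ≡ 225 (mod 781)
3^256 ≡ 225^2 = 50625 ≡ 641 (mod 781)
3^512 ≡ 641^2 = 410881 ≡ 75 (mod 781)
780 = 512 + 256 + 8 + 4 in binary powers of 2.
So 3^780 ≡ 75 · 641 · 313 · 81 ≡ 474 (mod 781).
Since 474 ≠ 1, base 3 is a Fermat witness: 781 is composite.

474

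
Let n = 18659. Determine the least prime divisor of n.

47

18659 is odd.
Digit sum 29, not divisible by 3.
Ends in 9: not divisible by 5.
7: 18659 = 7·2665 + 4
11: 18659 = 11·1696 + 3
13: 18659 = 13·1435 + 4
17: 18659 = 17·1097 + 10
19: 18659 = 19·982 + 1
23: 18659 = 23·811 + 6
29: 18659 = 29·643 + 12
31: 18659 = 31·601 + 28
37: 18659 = 37·504 + 11
41: 18659 = 41·455 + 4
43: 18659 = 43·433 + 40
47: 18659 = 47·397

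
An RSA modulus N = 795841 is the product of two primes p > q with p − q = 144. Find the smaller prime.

823

Since p = q + 144, we have 795841 = q(q + 144), so q² + 144q − 795841 = 0.
Discriminant: 144² + 4·795841 = 20736 + 3183364 = 3204100; √3204100 = 1790.
q = (−144 + 1790)/2 = 823, and p = q + 144 = 967.
Check: 823 · 967 = 795841.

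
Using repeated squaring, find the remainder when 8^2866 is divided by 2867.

332

8^1 ≡ 8 (mod 2867)
8^2 ≡ 8^2 = 64 ≡ 64 (mod 2867)
8^4 ≡ 64^2 = 4096 ≡ 1229 (mod 2867)
8^8 ≡ 1229^2 = 1510441 ≡ 2399 (mod 2867)
8^16 ≡ 2399^2 = 5755201 ≡ 1132 (mod 2867)
8^32 ≡ 1132^2 = 1281424 ≡ 2742 (mod 2867)
8^64 ≡ 2742^2 = 7518564 ≡ 1290 (mod 2867)
8^128 ≡ 1290^2 = 1664100 ≡ 1240 (mod 2867)
8^256 ≡ 1240^2 = 1537600 ≡ 888 (mod 2867)
8^512 ≡ 888^2 = 788544 ≡ 119 (mod 2867)
8^1024 ≡ 119^2 = 14161 ≡ 2693 (mod 2867)
8^2048 ≡ 2693^2 = 7252249 ≡ 1606 (mod 2867)
2866 = 2048 + 512 + 256 + 32 + 16 + 2 in binary powers of 2.
So 8^2866 ≡ 1606 · 119 · 888 · 2742 · 1132 · 64 ≡ 332 (mod 2867).
Since 332 ≠ 1, base 8 is a Fermat witness: 2867 is composite.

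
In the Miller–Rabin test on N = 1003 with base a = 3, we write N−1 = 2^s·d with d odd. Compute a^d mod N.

1003 − 1 = 1002 = 2^1 · 501, so d = 501.
3^1 ≡ 3 (mod 1003)
3^2 ≡ 3^2 = 9 ≡ 9 (mod 1003)
3^4 ≡ 9^2 = 81 ≡ 81 (mod 1003)
3^8 ≡ 81^2 = 6561 ≡ 543 (mod 1003)
3^16 ≡ 543^2 = 294849 ≡ 970 (mod 1003)
3^32 ≡ 970^2 = 940900 ≡ 86 (mod 1003)
3^64 ≡ 86^2 = 7396 ≡ 375 (mod 1003)
3^128 ≡ 375^2 = 140625 ≡ 205 (mod 1003)
3^256 ≡ 205^2 = 42025 ≡ 902 (mod 1003)
501 = 256 + 128 + 64 + 32 + 16 + 4 + 1 in binary powers of 2.
So 3^501 ≡ 902 · 205 · 375 · 86 · 970 · 81 · 3 ≡ 838 (mod 1003).
Squaring chain: 838; never reaches −1, so base 3 is a Miller–Rabin witness that 1003 is composite.

838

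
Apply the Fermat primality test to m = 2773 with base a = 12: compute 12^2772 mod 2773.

1575

12^1 ≡ 12 (mod 2773)
12^2 ≡ 12^2 = 144 ≡ 144 (mod 2773)
12^4 ≡ 144^2 = 20736 ≡ 1325 (mod 2773)
12^8 ≡ 1325^2 = 1755625 ≡ 316 (mod 2773)
12^16 ≡ 316^2 = 99856 ≡ 28 (mod 2773)
12^32 ≡ 28^2 = 784 ≡ 784 (mod 2773)
12^64 ≡ 784^2 = 614656 ≡ 1823 (mod 2773)
12^128 ≡ 1823^2 = 3323329 ≡ 1275 (mod 2773)
12^256 ≡ 1275^2 = 1625625 ≡ 647 (mod 2773)
12^512 ≡ 647^2 = 418609 ≡ 2659 (mod 2773)
12^1024 ≡ 2659^2 = 7070281 ≡ 1904 (mod 2773)
12^2048 ≡ 1904^2 = 3625216 ≡ 905 (mod 2773)
2772 = 2048 + 512 + 128 + 64 + 16 + 4 in binary powers of 2.
So 12^2772 ≡ 905 · 2659 · 1275 · 1823 · 28 · 1325 ≡ 1575 (mod 2773).
Since 1575 ≠ 1, base 12 is a Fermat witness: 2773 is composite.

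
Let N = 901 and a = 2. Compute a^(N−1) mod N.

611

2^1 ≡ 2 (mod 901)
2^2 ≡ 2^2 = 4 ≡ 4 (mod 901)
2^4 ≡ 4^2 = 16 ≡ 16 (mod 901)
2^8 ≡ 16^2 = 256 ≡ 256 (mod 901)
2^16 ≡ 256^2 = 65536 ≡ 664 (mod 901)
2^32 ≡ 664^2 = 440896 ≡ 307 (mod 901)
2^64 ≡ 307^2 = 94249 ≡ 545 (mod 901)
2^128 ≡ 545^2 = 297025 ≡ 596 (mod 901)
2^256 ≡ 596^2 = 355216 ≡ 222 (mod 901)
2^512 ≡ 222^2 = 49284 ≡ 630 (mod 901)
900 = 512 + 256 + 128 + 4 in binary powers of 2.
So 2^900 ≡ 630 · 222 · 596 · 16 ≡ 611 (mod 901).
Since 611 ≠ 1, base 2 is a Fermat witness: 901 is composite.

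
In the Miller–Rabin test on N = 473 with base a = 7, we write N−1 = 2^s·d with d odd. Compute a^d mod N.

473 − 1 = 472 = 2^3 · 59, so d = 59.
7^1 ≡ 7 (mod 473)
7^2 ≡ 7^2 = 49 ≡ 49 (mod 473)
7^4 ≡ 49^2 = 2401 ≡ 36 (mod 473)
7^8 ≡ 36^2 = 1296 ≡ 350 (mod 473)
7^16 ≡ 350^2 = 122500 ≡ 466 (mod 473)
7^32 ≡ 466^2 = 217156 ≡ 49 (mod 473)
59 = 32 + 16 + 8 + 2 + 1 in binary powers of 2.
So 7^59 ≡ 49 · 466 · 350 · 49 · 7 ≡ 338 (mod 473).
Squaring chain: 338 → 251 → 92; never reaches −1, so base 7 is a Miller–Rabin witness that 473 is composite.

338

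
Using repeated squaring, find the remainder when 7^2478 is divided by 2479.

528

7^1 ≡ 7 (mod 2479)
7^2 ≡ 7^2 = 49 ≡ 49 (mod 2479)
7^4 ≡ 49^2 = 2401 ≡ 2401 (mod 2479)
7^8 ≡ 2401^2 = 5764801 ≡ 1126 (mod 2479)
7^16 ≡ 1126^2 = 1267876 ≡ 1107 (mod 2479)
7^32 ≡ 1107^2 = 1225449 ≡ 823 (mod 2479)
7^64 ≡ 823^2 = 677329 ≡ 562 (mod 2479)
7^128 ≡ 562^2 = 315844 ≡ 1011 (mod 2479)
7^256 ≡ 1011^2 = 1022121 ≡ 773 (mod 2479)
7^512 ≡ 773^2 = 597529 ≡ 90 (mod 2479)
7^1024 ≡ 90^2 = 8100 ≡ 663 (mod 2479)
7^2048 ≡ 663^2 = 439569 ≡ 786 (mod 2479)
2478 = 2048 + 256 + 128 + 32 + 8 + 4 + 2 in binary powers of 2.
So 7^2478 ≡ 786 · 773 · 1011 · 823 · 1126 · 2401 · 49 ≡ 528 (mod 2479).
Since 528 ≠ 1, base 7 is a Fermat witness: 2479 is composite.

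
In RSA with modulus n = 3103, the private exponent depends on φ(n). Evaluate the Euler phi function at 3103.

Factor: 3103 = 29 · 107.
φ(3103) = (29−1) · (107−1) = 28 · 106 = 2968.

2968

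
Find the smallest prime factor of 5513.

37

5513 is odd.
Digit sum 14, not divisible by 3.
Ends in 3: not divisible by 5.
7: 5513 = 7·787 + 4
11: 5513 = 11·501 + 2
13: 5513 = 13·424 + 1
17: 5513 = 17·324 + 5
19: 5513 = 19·290 + 3
23: 5513 = 23·239 + 16
29: 5513 = 29·190 + 3
31: 5513 = 31·177 + 26
37: 5513 = 37·149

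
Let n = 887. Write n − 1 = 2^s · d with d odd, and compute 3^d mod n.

1

887 − 1 = 886 = 2^1 · 443, so d = 443.
3^1 ≡ 3 (mod 887)
3^2 ≡ 3^2 = 9 ≡ 9 (mod 887)
3^4 ≡ 9^2 = 81 ≡ 81 (mod 887)
3^8 ≡ 81^2 = 6561 ≡ 352 (mod 887)
3^16 ≡ 352^2 = 123904 ≡ 611 (mod 887)
3^32 ≡ 611^2 = 373321 ≡ 781 (mod 887)
3^64 ≡ 781^2 = 609961 ≡ 592 (mod 887)
3^128 ≡ 592^2 = 350464 ≡ 99 (mod 887)
3^256 ≡ 99^2 = 9801 ≡ 44 (mod 887)
443 = 256 + 128 + 32 + 16 + 8 + 2 + 1 in binary powers of 2.
So 3^443 ≡ 44 · 99 · 781 · 611 · 352 · 9 · 3 ≡ 1 (mod 887).
Since 3^d ≡ 1 (mod 887), base 3 does not prove 887 composite.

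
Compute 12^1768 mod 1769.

1306

12^1 ≡ 12 (mod 1769)
12^2 ≡ 12^2 = 144 ≡ 144 (mod 1769)
12^4 ≡ 144^2 = 20736 ≡ 1277 (mod 1769)
12^8 ≡ 1277^2 = 1630729 ≡ 1480 (mod 1769)
12^16 ≡ 1480^2 = 2190400 ≡ 378 (mod 1769)
12^32 ≡ 378^2 = 142884 ≡ 1364 (mod 1769)
12^64 ≡ 1364^2 = 1860496 ≡ 1277 (mod 1769)
12^128 ≡ 1277^2 = 1630729 ≡ 1480 (mod 1769)
12^256 ≡ 1480^2 = 2190400 ≡ 378 (mod 1769)
12^512 ≡ 378^2 = 142884 ≡ 1364 (mod 1769)
12^1024 ≡ 1364^2 = 1860496 ≡ 1277 (mod 1769)
1768 = 1024 + 512 + 128 + 64 + 32 + 8 in binary powers of 2.
So 12^1768 ≡ 1277 · 1364 · 1480 · 1277 · 1364 · 1480 ≡ 1306 (mod 1769).
Since 1306 ≠ 1, base 12 is a Fermat witness: 1769 is composite.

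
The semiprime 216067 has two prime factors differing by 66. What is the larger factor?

499

Since p = q + 66, we have 216067 = q(q + 66), so q² + 66q − 216067 = 0.
Discriminant: 66² + 4·216067 = 4356 + 864268 = 868624; √868624 = 932.
q = (−66 + 932)/2 = 433, and p = q + 66 = 499.
Check: 433 · 499 = 216067.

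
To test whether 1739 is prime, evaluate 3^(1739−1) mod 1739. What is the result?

3^1 ≡ 3 (mod 1739)
3^2 ≡ 3^2 = 9 ≡ 9 (mod 1739)
3^4 ≡ 9^2 = 81 ≡ 81 (mod 1739)
3^8 ≡ 81^2 = 6561 ≡ 1344 (mod 1739)
3^16 ≡ 1344^2 = 1806336 ≡ 1254 (mod 1739)
3^32 ≡ 1254^2 = 1572516 ≡ 460 (mod 1739)
3^64 ≡ 460^2 = 211600 ≡ 1181 (mod 1739)
3^128 ≡ 1181^2 = 1394761 ≡ 83 (mod 1739)
3^256 ≡ 83^2 = 6889 ≡ 1672 (mod 1739)
3^512 ≡ 1672^2 = 2795584 ≡ 1011 (mod 1739)
3^1024 ≡ 1011^2 = 1022121 ≡ 1328 (mod 1739)
1738 = 1024 + 512 + 128 + 64 + 8 + 2 in binary powers of 2.
So 3^1738 ≡ 1328 · 1011 · 83 · 1181 · 1344 · 9 ≡ 1070 (mod 1739).
Since 1070 ≠ 1, base 3 is a Fermat witness: 1739 is composite.

1070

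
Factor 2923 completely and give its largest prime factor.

79

2923 = 37 · 79
79 is prime.
So 2923 = 37 · 79; the largest prime factor is 79.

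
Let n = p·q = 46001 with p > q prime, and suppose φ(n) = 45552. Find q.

157

φ(n) = (p−1)(q−1) = n − (p+q) + 1, so p + q = 46001 − 45552 + 1 = 450.
p and q are the roots of t² − 450t + 46001 = 0.
Discriminant: 450² − 4·46001 = 202500 − 184004 = 18496; √18496 = 136.
q = (450 − 136)/2 = 157, p = (450 + 136)/2 = 293.
Check: 157 · 293 = 46001.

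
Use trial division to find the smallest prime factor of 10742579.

67

10742579 is odd.
Digit sum 35, not divisible by 3.
Ends in 9: not divisible by 5.
7: 10742579 = 7·1534654 + 1
11: 10742579 = 11·976598 + 1
13: 10742579 = 13·826352 + 3
17: 10742579 = 17·631916 + 7
19: 10742579 = 19·565398 + 17
23: 10742579 = 23·467068 + 15
29: 10742579 = 29·370433 + 22
31: 10742579 = 31·346534 + 25
37: 10742579 = 37·290339 + 36
41: 10742579 = 41·262014 + 5
43: 10742579 = 43·249827 + 18
47: 10742579 = 47·228565 + 24
53: 10742579 = 53·202690 + 9
59: 10742579 = 59·182077 + 36
61: 10742579 = 61·176107 + 52
67: 10742579 = 67·160337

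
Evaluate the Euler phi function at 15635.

Factor: 15635 = 5 · 53 · 59.
φ(15635) = (5−1) · (53−1) · (59−1) = 4 · 52 · 58 = 12064.

12064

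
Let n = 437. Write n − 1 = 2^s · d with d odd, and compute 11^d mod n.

182

437 − 1 = 436 = 2^2 · 109, so d = 109.
11^1 ≡ 11 (mod 437)
11^2 ≡ 11^2 = 121 ≡ 121 (mod 437)
11^4 ≡ 121^2 = 14641 ≡ 220 (mod 437)
11^8 ≡ 220^2 = 48400 ≡ 330 (mod 437)
11^16 ≡ 330^2 = 108900 ≡ 87 (mod 437)
11^32 ≡ 87^2 = 7569 ≡ 140 (mod 437)
11^64 ≡ 140^2 = 19600 ≡ 372 (mod 437)
109 = 64 + 32 + 8 + 4 + 1 in binary powers of 2.
So 11^109 ≡ 372 · 140 · 330 · 220 · 11 ≡ 182 (mod 437).
Squaring chain: 182 → 349; never reaches −1, so base 11 is a Miller–Rabin witness that 437 is composite.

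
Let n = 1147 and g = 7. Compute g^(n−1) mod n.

7^1 ≡ 7 (mod 1147)
7^2 ≡ 7^2 = 49 ≡ 49 (mod 1147)
7^4 ≡ 49^2 = 2401 ≡ 107 (mod 1147)
7^8 ≡ 107^2 = 11449 ≡ 1126 (mod 1147)
7^16 ≡ 1126^2 = 1267876 ≡ 441 (mod 1147)
7^32 ≡ 441^2 = 194481 ≡ 638 (mod 1147)
7^64 ≡ 638^2 = 407044 ≡ 1006 (mod 1147)
7^128 ≡ 1006^2 = 1012036 ≡ 382 (mod 1147)
7^256 ≡ 382^2 = 145924 ≡ 255 (mod 1147)
7^512 ≡ 255^2 = 65025 ≡ 793 (mod 1147)
7^1024 ≡ 793^2 = 628849 ≡ 293 (mod 1147)
1146 = 1024 + 64 + 32 + 16 + 8 + 2 in binary powers of 2.
So 7^1146 ≡ 293 · 1006 · 638 · 441 · 1126 · 49 ≡ 1120 (mod 1147).
Since 1120 ≠ 1, base 7 is a Fermat witness: 1147 is composite.

1120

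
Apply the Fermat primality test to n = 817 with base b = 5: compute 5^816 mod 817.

140

5^1 ≡ 5 (mod 817)
5^2 ≡ 5^2 = 25 ≡ 25 (mod 817)
5^4 ≡ 25^2 = 625 ≡ 625 (mod 817)
5^8 ≡ 625^2 = 390625 ≡ 99 (mod 817)
5^16 ≡ 99^2 = 9801 ≡ 814 (mod 817)
5^32 ≡ 814^2 = 662596 ≡ 9 (mod 817)
5^64 ≡ 9^2 = 81 ≡ 81 (mod 817)
5^128 ≡ 81^2 = 6561 ≡ 25 (mod 817)
5^256 ≡ 25^2 = 625 ≡ 625 (mod 817)
5^512 ≡ 625^2 = 390625 ≡ 99 (mod 817)
816 = 512 + 256 + 32 + 16 in binary powers of 2.
So 5^816 ≡ 99 · 625 · 9 · 814 ≡ 140 (mod 817).
Since 140 ≠ 1, base 5 is a Fermat witness: 817 is composite.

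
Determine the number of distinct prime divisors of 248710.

6

248710 = 2 · 124355
124355 = 5 · 24871
24871 = 7 · 3553
3553 = 11 · 323
323 = 17 · 19
248710 = 2 · 5 · 7 · 11 · 17 · 19, which has 6 distinct prime factors.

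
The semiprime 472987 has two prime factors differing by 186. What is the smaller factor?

Since p = q + 186, we have 472987 = q(q + 186), so q² + 186q − 472987 = 0.
Discriminant: 186² + 4·472987 = 34596 + 1891948 = 1926544; √1926544 = 1388.
q = (−186 + 1388)/2 = 601, and p = q + 186 = 787.
Check: 601 · 787 = 472987.

601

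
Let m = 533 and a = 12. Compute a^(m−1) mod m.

12^1 ≡ 12 (mod 533)
12^2 ≡ 12^2 = 144 ≡ 144 (mod 533)
12^4 ≡ 144^2 = 20736 ≡ 482 (mod 533)
12^8 ≡ 482^2 = 232324 ≡ 469 (mod 533)
12^16 ≡ 469^2 = 219961 ≡ 365 (mod 533)
12^32 ≡ 365^2 = 133225 ≡ 508 (mod 533)
12^64 ≡ 508^2 = 258064 ≡ 92 (mod 533)
12^128 ≡ 92^2 = 8464 ≡ 469 (mod 533)
12^256 ≡ 469^2 = 219961 ≡ 365 (mod 533)
12^512 ≡ 365^2 = 133225 ≡ 508 (mod 533)
532 = 512 + 16 + 4 in binary powers of 2.
So 12^532 ≡ 508 · 365 · 482 ≡ 66 (mod 533).
Since 66 ≠ 1, base 12 is a Fermat witness: 533 is composite.

66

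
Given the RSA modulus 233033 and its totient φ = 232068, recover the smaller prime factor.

φ(n) = (p−1)(q−1) = n − (p+q) + 1, so p + q = 233033 − 232068 + 1 = 966.
p and q are the roots of t² − 966t + 233033 = 0.
Discriminant: 966² − 4·233033 = 933156 − 932132 = 1024; √1024 = 32.
q = (966 − 32)/2 = 467, p = (966 + 32)/2 = 499.
Check: 467 · 499 = 233033.

467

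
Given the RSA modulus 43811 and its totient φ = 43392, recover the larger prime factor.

φ(n) = (p−1)(q−1) = n − (p+q) + 1, so p + q = 43811 − 43392 + 1 = 420.
p and q are the roots of t² − 420t + 43811 = 0.
Discriminant: 420² − 4·43811 = 176400 − 175244 = 1156; √1156 = 34.
q = (420 − 34)/2 = 193, p = (420 + 34)/2 = 227.
Check: 193 · 227 = 43811.

227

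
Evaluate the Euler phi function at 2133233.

2083248

Factor: 2133233 = 103 · 139 · 149.
φ(2133233) = (103−1) · (139−1) · (149−1) = 102 · 138 · 148 = 2083248.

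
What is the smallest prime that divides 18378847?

18378847 is odd.
Digit sum 46, not divisible by 3.
Ends in 7: not divisible by 5.
7: 18378847 = 7·2625549 + 4
11: 18378847 = 11·1670804 + 3
13: 18378847 = 13·1413757 + 6
17: 18378847 = 17·1081108 + 11
19: 18378847 = 19·967307 + 14
23: 18378847 = 23·799080 + 7
29: 18378847 = 29·633753 + 10
31: 18378847 = 31·592866 + 1
37: 18378847 = 37·496725 + 22
41: 18378847 = 41·448264 + 23
43: 18378847 = 43·427415 + 2
47: 18378847 = 47·391039 + 14
53: 18378847 = 53·346770 + 37
59: 18378847 = 59·311505 + 52
61: 18378847 = 61·301292 + 35
67: 18378847 = 67·274311 + 10
71: 18378847 = 71·258857

71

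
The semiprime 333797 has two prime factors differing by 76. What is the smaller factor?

541

Since p = q + 76, we have 333797 = q(q + 76), so q² + 76q − 333797 = 0.
Discriminant: 76² + 4·333797 = 5776 + 1335188 = 1340964; √1340964 = 1158.
q = (−76 + 1158)/2 = 541, and p = q + 76 = 617.
Check: 541 · 617 = 333797.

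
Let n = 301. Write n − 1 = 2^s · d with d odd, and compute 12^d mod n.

301 − 1 = 300 = 2^2 · 75, so d = 75.
12^1 ≡ 12 (mod 301)
12^2 ≡ 12^2 = 144 ≡ 144 (mod 301)
12^4 ≡ 144^2 = 20736 ≡ 268 (mod 301)
12^8 ≡ 268^2 = 71824 ≡ 186 (mod 301)
12^16 ≡ 186^2 = 34596 ≡ 282 (mod 301)
12^32 ≡ 282^2 = 79524 ≡ 60 (mod 301)
12^64 ≡ 60^2 = 3600 ≡ 289 (mod 301)
75 = 64 + 8 + 2 + 1 in binary powers of 2.
So 12^75 ≡ 289 · 186 · 144 · 12 ≡ 118 (mod 301).
Squaring chain: 118 → 78; never reaches −1, so base 12 is a Miller–Rabin witness that 301 is composite.

118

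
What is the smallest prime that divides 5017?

5017 is odd.
Digit sum 13, not divisible by 3.
Ends in 7: not divisible by 5.
7: 5017 = 7·716 + 5
11: 5017 = 11·456 + 1
13: 5017 = 13·385 + 12
17: 5017 = 17·295 + 2
19: 5017 = 19·264 + 1
23: 5017 = 23·218 + 3
29: 5017 = 29·173

29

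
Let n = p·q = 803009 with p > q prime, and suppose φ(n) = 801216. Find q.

857

φ(n) = (p−1)(q−1) = n − (p+q) + 1, so p + q = 803009 − 801216 + 1 = 1794.
p and q are the roots of t² − 1794t + 803009 = 0.
Discriminant: 1794² − 4·803009 = 3218436 − 3212036 = 6400; √6400 = 80.
q = (1794 − 80)/2 = 857, p = (1794 + 80)/2 = 937.
Check: 857 · 937 = 803009.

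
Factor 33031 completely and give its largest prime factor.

33031 = 17 · 1943
1943 = 29 · 67
67 is prime.
So 33031 = 17 · 29 · 67; the largest prime factor is 67.

67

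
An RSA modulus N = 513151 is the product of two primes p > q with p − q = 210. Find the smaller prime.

619

Since p = q + 210, we have 513151 = q(q + 210), so q² + 210q − 513151 = 0.
Discriminant: 210² + 4·513151 = 44100 + 2052604 = 2096704; √2096704 = 1448.
q = (−210 + 1448)/2 = 619, and p = q + 210 = 829.
Check: 619 · 829 = 513151.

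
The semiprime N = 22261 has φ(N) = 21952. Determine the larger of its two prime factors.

197

φ(n) = (p−1)(q−1) = n − (p+q) + 1, so p + q = 22261 − 21952 + 1 = 310.
p and q are the roots of t² − 310t + 22261 = 0.
Discriminant: 310² − 4·22261 = 96100 − 89044 = 7056; √7056 = 84.
q = (310 − 84)/2 = 113, p = (310 + 84)/2 = 197.
Check: 113 · 197 = 22261.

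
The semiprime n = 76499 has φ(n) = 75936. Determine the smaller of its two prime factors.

227

φ(n) = (p−1)(q−1) = n − (p+q) + 1, so p + q = 76499 − 75936 + 1 = 564.
p and q are the roots of t² − 564t + 76499 = 0.
Discriminant: 564² − 4·76499 = 318096 − 305996 = 12100; √12100 = 110.
q = (564 − 110)/2 = 227, p = (564 + 110)/2 = 337.
Check: 227 · 337 = 76499.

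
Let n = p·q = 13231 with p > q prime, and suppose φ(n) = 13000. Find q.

φ(n) = (p−1)(q−1) = n − (p+q) + 1, so p + q = 13231 − 13000 + 1 = 232.
p and q are the roots of t² − 232t + 13231 = 0.
Discriminant: 232² − 4·13231 = 53824 − 52924 = 900; √900 = 30.
q = (232 − 30)/2 = 101, p = (232 + 30)/2 = 131.
Check: 101 · 131 = 13231.

101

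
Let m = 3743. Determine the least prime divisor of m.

3743 is odd.
Digit sum 17, not divisible by 3.
Ends in 3: not divisible by 5.
7: 3743 = 7·534 + 5
11: 3743 = 11·340 + 3
13: 3743 = 13·287 + 12
17: 3743 = 17·220 + 3
19: 3743 = 19·197

19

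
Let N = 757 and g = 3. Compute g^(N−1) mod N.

3^1 ≡ 3 (mod 757)
3^2 ≡ 3^2 = 9 ≡ 9 (mod 757)
3^4 ≡ 9^2 = 81 ≡ 81 (mod 757)
3^8 ≡ 81^2 = 6561 ≡ 505 (mod 757)
3^16 ≡ 505^2 = 255025 ≡ 673 (mod 757)
3^32 ≡ 673^2 = 452929 ≡ 243 (mod 757)
3^64 ≡ 243^2 = 59049 ≡ 3 (mod 757)
3^128 ≡ 3^2 = 9 ≡ 9 (mod 757)
3^256 ≡ 9^2 = 81 ≡ 81 (mod 757)
3^512 ≡ 81^2 = 6561 ≡ 505 (mod 757)
756 = 512 + 128 + 64 + 32 + 16 + 4 in binary powers of 2.
So 3^756 ≡ 505 · 9 · 3 · 243 · 673 · 81 ≡ 1 (mod 757).
Since the result is 1, base 3 gives no evidence that 757 is composite.

1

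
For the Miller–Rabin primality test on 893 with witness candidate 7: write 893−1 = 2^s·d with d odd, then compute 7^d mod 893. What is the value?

893 − 1 = 892 = 2^2 · 223, so d = 223.
7^1 ≡ 7 (mod 893)
7^2 ≡ 7^2 = 49 ≡ 49 (mod 893)
7^4 ≡ 49^2 = 2401 ≡ 615 (mod 893)
7^8 ≡ 615^2 = 378225 ≡ 486 (mod 893)
7^16 ≡ 486^2 = 236196 ≡ 444 (mod 893)
7^32 ≡ 444^2 = 197136 ≡ 676 (mod 893)
7^64 ≡ 676^2 = 456976 ≡ 653 (mod 893)
7^128 ≡ 653^2 = 426409 ≡ 448 (mod 893)
223 = 128 + 64 + 16 + 8 + 4 + 2 + 1 in binary powers of 2.
So 7^223 ≡ 448 · 653 · 444 · 486 · 615 · 49 · 7 ≡ 444 (mod 893).
Squaring chain: 444 → 676; never reaches −1, so base 7 is a Miller–Rabin witness that 893 is composite.

444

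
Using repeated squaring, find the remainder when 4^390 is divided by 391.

288

4^1 ≡ 4 (mod 391)
4^2 ≡ 4^2 = 16 ≡ 16 (mod 391)
4^4 ≡ 16^2 = 256 ≡ 256 (mod 391)
4^8 ≡ 256^2 = 65536 ≡ 239 (mod 391)
4^16 ≡ 239^2 = 57121 ≡ 35 (mod 391)
4^32 ≡ 35^2 = 1225 ≡ 52 (mod 391)
4^64 ≡ 52^2 = 2704 ≡ 358 (mod 391)
4^128 ≡ 358^2 = 128164 ≡ 307 (mod 391)
4^256 ≡ 307^2 = 94249 ≡ 18 (mod 391)
390 = 256 + 128 + 4 + 2 in binary powers of 2.
So 4^390 ≡ 18 · 307 · 256 · 16 ≡ 288 (mod 391).
Since 288 ≠ 1, base 4 is a Fermat witness: 391 is composite.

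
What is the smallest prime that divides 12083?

12083 is odd.
Digit sum 14, not divisible by 3.
Ends in 3: not divisible by 5.
7: 12083 = 7·1726 + 1
11: 12083 = 11·1098 + 5
13: 12083 = 13·929 + 6
17: 12083 = 17·710 + 13
19: 12083 = 19·635 + 18
23: 12083 = 23·525 + 8
29: 12083 = 29·416 + 19
31: 12083 = 31·389 + 24
37: 12083 = 37·326 + 21
41: 12083 = 41·294 + 29
43: 12083 = 43·281

43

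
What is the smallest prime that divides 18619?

43

18619 is odd.
Digit sum 25, not divisible by 3.
Ends in 9: not divisible by 5.
7: 18619 = 7·2659 + 6
11: 18619 = 11·1692 + 7
13: 18619 = 13·1432 + 3
17: 18619 = 17·1095 + 4
19: 18619 = 19·979 + 18
23: 18619 = 23·809 + 12
29: 18619 = 29·642 + 1
31: 18619 = 31·600 + 19
37: 18619 = 37·503 + 8
41: 18619 = 41·454 + 5
43: 18619 = 43·433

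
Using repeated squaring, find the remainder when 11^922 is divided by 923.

322

11^1 ≡ 11 (mod 923)
11^2 ≡ 11^2 = 121 ≡ 121 (mod 923)
11^4 ≡ 121^2 = 14641 ≡ 796 (mod 923)
11^8 ≡ 796^2 = 633616 ≡ 438 (mod 923)
11^16 ≡ 438^2 = 191844 ≡ 783 (mod 923)
11^32 ≡ 783^2 = 613089 ≡ 217 (mod 923)
11^64 ≡ 217^2 = 47089 ≡ 16 (mod 923)
11^128 ≡ 16^2 = 256 ≡ 256 (mod 923)
11^256 ≡ 256^2 = 65536 ≡ 3 (mod 923)
11^512 ≡ 3^2 = 9 ≡ 9 (mod 923)
922 = 512 + 256 + 128 + 16 + 8 + 2 in binary powers of 2.
So 11^922 ≡ 9 · 3 · 256 · 783 · 438 · 121 ≡ 322 (mod 923).
Since 322 ≠ 1, base 11 is a Fermat witness: 923 is composite.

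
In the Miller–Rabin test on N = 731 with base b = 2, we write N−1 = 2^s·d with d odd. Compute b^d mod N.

731 − 1 = 730 = 2^1 · 365, so d = 365.
2^1 ≡ 2 (mod 731)
2^2 ≡ 2^2 = 4 ≡ 4 (mod 731)
2^4 ≡ 4^2 = 16 ≡ 16 (mod 731)
2^8 ≡ 16^2 = 256 ≡ 256 (mod 731)
2^16 ≡ 256^2 = 65536 ≡ 477 (mod 731)
2^32 ≡ 477^2 = 227529 ≡ 188 (mod 731)
2^64 ≡ 188^2 = 35344 ≡ 256 (mod 731)
2^128 ≡ 256^2 = 65536 ≡ 477 (mod 731)
2^256 ≡ 477^2 = 227529 ≡ 188 (mod 731)
365 = 256 + 64 + 32 + 8 + 4 + 1 in binary powers of 2.
So 2^365 ≡ 188 · 256 · 188 · 256 · 16 · 2 ≡ 389 (mod 731).
Squaring chain: 389; never reaches −1, so base 2 is a Miller–Rabin witness that 731 is composite.

389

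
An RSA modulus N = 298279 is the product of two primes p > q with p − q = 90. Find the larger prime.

593

Since p = q + 90, we have 298279 = q(q + 90), so q² + 90q − 298279 = 0.
Discriminant: 90² + 4·298279 = 8100 + 1193116 = 1201216; √1201216 = 1096.
q = (−90 + 1096)/2 = 503, and p = q + 90 = 593.
Check: 503 · 593 = 298279.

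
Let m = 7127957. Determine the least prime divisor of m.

7127957 is odd.
Digit sum 38, not divisible by 3.
Ends in 7: not divisible by 5.
7: 7127957 = 7·1018279 + 4
11: 7127957 = 11·647996 + 1
13: 7127957 = 13·548304 + 5
17: 7127957 = 17·419291 + 10
19: 7127957 = 19·375155 + 12
23: 7127957 = 23·309911 + 4
29: 7127957 = 29·245791 + 18
31: 7127957 = 31·229934 + 3
37: 7127957 = 37·192647 + 18
41: 7127957 = 41·173852 + 25
43: 7127957 = 43·165766 + 19
47: 7127957 = 47·151658 + 31
53: 7127957 = 53·134489 + 40
59: 7127957 = 59·120812 + 49
61: 7127957 = 61·116851 + 46
67: 7127957 = 67·106387 + 28
71: 7127957 = 71·100393 + 54
73: 7127957 = 73·97643 + 18
79: 7127957 = 79·90227 + 24
83: 7127957 = 83·85879

83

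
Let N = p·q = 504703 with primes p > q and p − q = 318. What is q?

Since p = q + 318, we have 504703 = q(q + 318), so q² + 318q − 504703 = 0.
Discriminant: 318² + 4·504703 = 101124 + 2018812 = 2119936; √2119936 = 1456.
q = (−318 + 1456)/2 = 569, and p = q + 318 = 887.
Check: 569 · 887 = 504703.

569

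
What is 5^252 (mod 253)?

5^1 ≡ 5 (mod 253)
5^2 ≡ 5^2 = 25 ≡ 25 (mod 253)
5^4 ≡ 25^2 = 625 ≡ 119 (mod 253)
5^8 ≡ 119^2 = 14161 ≡ 246 (mod 253)
5^16 ≡ 246^2 = 60516 ≡ 49 (mod 253)
5^32 ≡ 49^2 = 2401 ≡ 124 (mod 253)
5^64 ≡ 124^2 = 15376 ≡ 196 (mod 253)
5^128 ≡ 196^2 = 38416 ≡ 213 (mod 253)
252 = 128 + 64 + 32 + 16 + 8 + 4 in binary powers of 2.
So 5^252 ≡ 213 · 196 · 124 · 49 · 246 · 119 ≡ 124 (mod 253).
Since 124 ≠ 1, base 5 is a Fermat witness: 253 is composite.

124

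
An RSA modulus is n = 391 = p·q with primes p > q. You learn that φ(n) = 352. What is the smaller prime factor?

17

φ(n) = (p−1)(q−1) = n − (p+q) + 1, so p + q = 391 − 352 + 1 = 40.
p and q are the roots of t² − 40t + 391 = 0.
Discriminant: 40² − 4·391 = 1600 − 1564 = 36; √36 = 6.
q = (40 − 6)/2 = 17, p = (40 + 6)/2 = 23.
Check: 17 · 23 = 391.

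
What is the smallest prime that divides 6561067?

6561067 is odd.
Digit sum 31, not divisible by 3.
Ends in 7: not divisible by 5.
7: 6561067 = 7·937295 + 2
11: 6561067 = 11·596460 + 7
13: 6561067 = 13·504697 + 6
17: 6561067 = 17·385945 + 2
19: 6561067 = 19·345319 + 6
23: 6561067 = 23·285263 + 18
29: 6561067 = 29·226243 + 20
31: 6561067 = 31·211647 + 10
37: 6561067 = 37·177326 + 5
41: 6561067 = 41·160026 + 1
43: 6561067 = 43·152582 + 41
47: 6561067 = 47·139597 + 8
53: 6561067 = 53·123793 + 38
59: 6561067 = 59·111204 + 31
61: 6561067 = 61·107558 + 29
67: 6561067 = 67·97926 + 25
71: 6561067 = 71·92409 + 28
73: 6561067 = 73·89877 + 46
79: 6561067 = 79·83051 + 38
83: 6561067 = 83·79049

83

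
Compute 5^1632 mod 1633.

96

5^1 ≡ 5 (mod 1633)
5^2 ≡ 5^2 = 25 ≡ 25 (mod 1633)
5^4 ≡ 25^2 = 625 ≡ 625 (mod 1633)
5^8 ≡ 625^2 = 390625 ≡ 338 (mod 1633)
5^16 ≡ 338^2 = 114244 ≡ 1567 (mod 1633)
5^32 ≡ 1567^2 = 2455489 ≡ 1090 (mod 1633)
5^64 ≡ 1090^2 = 1188100 ≡ 909 (mod 1633)
5^128 ≡ 909^2 = 826281 ≡ 1616 (mod 1633)
5^256 ≡ 1616^2 = 2611456 ≡ 289 (mod 1633)
5^512 ≡ 289^2 = 83521 ≡ 238 (mod 1633)
5^1024 ≡ 238^2 = 56644 ≡ 1122 (mod 1633)
1632 = 1024 + 512 + 64 + 32 in binary powers of 2.
So 5^1632 ≡ 1122 · 238 · 909 · 1090 ≡ 96 (mod 1633).
Since 96 ≠ 1, base 5 is a Fermat witness: 1633 is composite.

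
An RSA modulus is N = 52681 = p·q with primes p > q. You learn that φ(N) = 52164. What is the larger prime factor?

379

φ(n) = (p−1)(q−1) = n − (p+q) + 1, so p + q = 52681 − 52164 + 1 = 518.
p and q are the roots of t² − 518t + 52681 = 0.
Discriminant: 518² − 4·52681 = 268324 − 210724 = 57600; √57600 = 240.
q = (518 − 240)/2 = 139, p = (518 + 240)/2 = 379.
Check: 139 · 379 = 52681.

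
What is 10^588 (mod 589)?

349

10^1 ≡ 10 (mod 589)
10^2 ≡ 10^2 = 100 ≡ 100 (mod 589)
10^4 ≡ 100^2 = 10000 ≡ 576 (mod 589)
10^8 ≡ 576^2 = 331776 ≡ 169 (mod 589)
10^16 ≡ 169^2 = 28561 ≡ 289 (mod 589)
10^32 ≡ 289^2 = 83521 ≡ 472 (mod 589)
10^64 ≡ 472^2 = 222784 ≡ 142 (mod 589)
10^128 ≡ 142^2 = 20164 ≡ 138 (mod 589)
10^256 ≡ 138^2 = 19044 ≡ 196 (mod 589)
10^512 ≡ 196^2 = 38416 ≡ 131 (mod 589)
588 = 512 + 64 + 8 + 4 in binary powers of 2.
So 10^588 ≡ 131 · 142 · 169 · 576 ≡ 349 (mod 589).
Since 349 ≠ 1, base 10 is a Fermat witness: 589 is composite.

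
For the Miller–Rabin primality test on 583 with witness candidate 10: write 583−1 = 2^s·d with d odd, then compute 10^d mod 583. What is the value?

307

583 − 1 = 582 = 2^1 · 291, so d = 291.
10^1 ≡ 10 (mod 583)
10^2 ≡ 10^2 = 100 ≡ 100 (mod 583)
10^4 ≡ 100^2 = 10000 ≡ 89 (mod 583)
10^8 ≡ 89^2 = 7921 ≡ 342 (mod 583)
10^16 ≡ 342^2 = 116964 ≡ 364 (mod 583)
10^32 ≡ 364^2 = 132496 ≡ 155 (mod 583)
10^64 ≡ 155^2 = 24025 ≡ 122 (mod 583)
10^128 ≡ 122^2 = 14884 ≡ 309 (mod 583)
10^256 ≡ 309^2 = 95481 ≡ 452 (mod 583)
291 = 256 + 32 + 2 + 1 in binary powers of 2.
So 10^291 ≡ 452 · 155 · 100 · 10 ≡ 307 (mod 583).
Squaring chain: 307; never reaches −1, so base 10 is a Miller–Rabin witness that 583 is composite.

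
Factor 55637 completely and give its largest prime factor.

59

55637 = 23 · 2419
2419 = 41 · 59
59 is prime.
So 55637 = 23 · 41 · 59; the largest prime factor is 59.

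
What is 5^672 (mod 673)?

5^1 ≡ 5 (mod 673)
5^2 ≡ 5^2 = 25 ≡ 25 (mod 673)
5^4 ≡ 25^2 = 625 ≡ 625 (mod 673)
5^8 ≡ 625^2 = 390625 ≡ 285 (mod 673)
5^16 ≡ 285^2 = 81225 ≡ 465 (mod 673)
5^32 ≡ 465^2 = 216225 ≡ 192 (mod 673)
5^64 ≡ 192^2 = 36864 ≡ 522 (mod 673)
5^128 ≡ 522^2 = 272484 ≡ 592 (mod 673)
5^256 ≡ 592^2 = 350464 ≡ 504 (mod 673)
5^512 ≡ 504^2 = 254016 ≡ 295 (mod 673)
672 = 512 + 128 + 32 in binary powers of 2.
So 5^672 ≡ 295 · 592 · 192 ≡ 1 (mod 673).
Since the result is 1, base 5 gives no evidence that 673 is composite.

1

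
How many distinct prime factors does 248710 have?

248710 = 2 · 124355
124355 = 5 · 24871
24871 = 7 · 3553
3553 = 11 · 323
323 = 17 · 19
248710 = 2 · 5 · 7 · 11 · 17 · 19, which has 6 distinct prime factors.

6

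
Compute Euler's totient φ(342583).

Factor: 342583 = 37 · 47 · 197.
φ(342583) = (37−1) · (47−1) · (197−1) = 36 · 46 · 196 = 324576.

324576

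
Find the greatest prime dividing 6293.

31

6293 = 7 · 899
899 = 29 · 31
31 is prime.
So 6293 = 7 · 29 · 31; the largest prime factor is 31.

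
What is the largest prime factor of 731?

43

731 = 17 · 43
43 is prime.
So 731 = 17 · 43; the largest prime factor is 43.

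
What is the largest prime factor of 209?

209 = 11 · 19
19 is prime.
So 209 = 11 · 19; the largest prime factor is 19.

19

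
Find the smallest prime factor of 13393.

13393 is odd.
Digit sum 19, not divisible by 3.
Ends in 3: not divisible by 5.
7: 13393 = 7·1913 + 2
11: 13393 = 11·1217 + 6
13: 13393 = 13·1030 + 3
17: 13393 = 17·787 + 14
19: 13393 = 19·704 + 17
23: 13393 = 23·582 + 7
29: 13393 = 29·461 + 24
31: 13393 = 31·432 + 1
37: 13393 = 37·361 + 36
41: 13393 = 41·326 + 27
43: 13393 = 43·311 + 20
47: 13393 = 47·284 + 45
53: 13393 = 53·252 + 37
59: 13393 = 59·227

59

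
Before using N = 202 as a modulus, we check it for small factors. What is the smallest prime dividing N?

202 is even: 2 divides it.

2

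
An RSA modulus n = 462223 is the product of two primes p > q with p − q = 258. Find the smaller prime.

563

Since p = q + 258, we have 462223 = q(q + 258), so q² + 258q − 462223 = 0.
Discriminant: 258² + 4·462223 = 66564 + 1848892 = 1915456; √1915456 = 1384.
q = (−258 + 1384)/2 = 563, and p = q + 258 = 821.
Check: 563 · 821 = 462223.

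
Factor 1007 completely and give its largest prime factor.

1007 = 19 · 53
53 is prime.
So 1007 = 19 · 53; the largest prime factor is 53.

53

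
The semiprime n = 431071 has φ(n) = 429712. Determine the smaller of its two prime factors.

φ(n) = (p−1)(q−1) = n − (p+q) + 1, so p + q = 431071 − 429712 + 1 = 1360.
p and q are the roots of t² − 1360t + 431071 = 0.
Discriminant: 1360² − 4·431071 = 1849600 − 1724284 = 125316; √125316 = 354.
q = (1360 − 354)/2 = 503, p = (1360 + 354)/2 = 857.
Check: 503 · 857 = 431071.

503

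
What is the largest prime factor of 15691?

71

15691 = 13 · 1207
1207 = 17 · 71
71 is prime.
So 15691 = 13 · 17 · 71; the largest prime factor is 71.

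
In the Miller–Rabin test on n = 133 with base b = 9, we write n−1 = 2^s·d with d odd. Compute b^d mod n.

133 − 1 = 132 = 2^2 · 33, so d = 33.
9^1 ≡ 9 (mod 133)
9^2 ≡ 9^2 = 81 ≡ 81 (mod 133)
9^4 ≡ 81^2 = 6561 ≡ 44 (mod 133)
9^8 ≡ 44^2 = 1936 ≡ 74 (mod 133)
9^16 ≡ 74^2 = 5476 ≡ 23 (mod 133)
9^32 ≡ 23^2 = 529 ≡ 130 (mod 133)
33 = 32 + 1 in binary powers of 2.
So 9^33 ≡ 130 · 9 ≡ 106 (mod 133).
Squaring chain: 106 → 64; never reaches −1, so base 9 is a Miller–Rabin witness that 133 is composite.

106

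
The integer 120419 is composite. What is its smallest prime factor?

120419 is odd.
Digit sum 17, not divisible by 3.
Ends in 9: not divisible by 5.
7: 120419 = 7·17202 + 5
11: 120419 = 11·10947 + 2
13: 120419 = 13·9263

13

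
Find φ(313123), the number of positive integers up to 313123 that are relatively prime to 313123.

290304

Factor: 313123 = 17 · 113 · 163.
φ(313123) = (17−1) · (113−1) · (163−1) = 16 · 112 · 162 = 290304.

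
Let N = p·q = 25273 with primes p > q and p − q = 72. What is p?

Since p = q + 72, we have 25273 = q(q + 72), so q² + 72q − 25273 = 0.
Discriminant: 72² + 4·25273 = 5184 + 101092 = 106276; √106276 = 326.
q = (−72 + 326)/2 = 127, and p = q + 72 = 199.
Check: 127 · 199 = 25273.

199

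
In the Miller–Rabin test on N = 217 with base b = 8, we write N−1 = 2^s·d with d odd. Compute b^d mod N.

64

217 − 1 = 216 = 2^3 · 27, so d = 27.
8^1 ≡ 8 (mod 217)
8^2 ≡ 8^2 = 64 ≡ 64 (mod 217)
8^4 ≡ 64^2 = 4096 ≡ 190 (mod 217)
8^8 ≡ 190^2 = 36100 ≡ 78 (mod 217)
8^16 ≡ 78^2 = 6084 ≡ 8 (mod 217)
27 = 16 + 8 + 2 + 1 in binary powers of 2.
So 8^27 ≡ 8 · 78 · 64 · 8 ≡ 64 (mod 217).
Squaring chain: 64 → 190 → 78; never reaches −1, so base 8 is a Miller–Rabin witness that 217 is composite.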